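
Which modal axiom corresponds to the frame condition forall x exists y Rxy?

□s → ◇s

A defining formula is □s → ◇s (the D axiom).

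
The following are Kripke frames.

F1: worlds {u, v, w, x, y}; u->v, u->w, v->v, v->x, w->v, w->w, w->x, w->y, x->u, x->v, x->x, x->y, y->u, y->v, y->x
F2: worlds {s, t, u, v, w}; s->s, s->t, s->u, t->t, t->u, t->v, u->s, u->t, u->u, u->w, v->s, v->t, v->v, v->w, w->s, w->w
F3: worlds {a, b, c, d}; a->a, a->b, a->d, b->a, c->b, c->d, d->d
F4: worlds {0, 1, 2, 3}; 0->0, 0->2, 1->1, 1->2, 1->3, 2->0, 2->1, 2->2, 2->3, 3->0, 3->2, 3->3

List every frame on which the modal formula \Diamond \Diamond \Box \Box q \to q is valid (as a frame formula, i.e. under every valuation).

F4

Frame correspondent (Sahlqvist): \forall x \forall y (x R^2 y \to \exists w (y R^2 w \wedge x = w)) — i.e. a generalized confluence (Geach) condition.
F1: fails — wR²v but no t with vR²t and w=t.
F2: fails — vR²w but no w* with wR²w* and v=w*.
F3: fails — aR²d but no w with dR²w and a=w.
F4: condition met.
Valid on: F4.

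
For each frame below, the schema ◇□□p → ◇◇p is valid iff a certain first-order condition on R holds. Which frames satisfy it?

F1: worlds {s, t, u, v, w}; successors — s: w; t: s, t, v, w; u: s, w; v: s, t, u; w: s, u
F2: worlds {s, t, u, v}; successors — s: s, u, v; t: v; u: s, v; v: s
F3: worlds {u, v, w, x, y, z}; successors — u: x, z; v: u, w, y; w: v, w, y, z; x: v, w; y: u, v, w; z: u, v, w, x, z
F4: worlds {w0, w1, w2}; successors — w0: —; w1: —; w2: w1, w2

The schema corresponds to a generalized confluence (Geach) condition: ∀x ∀y (xRy → ∃w (yR²w ∧ xR²w)).
F1: ✓.
F2: ✓.
F3: ✓.
F4: fails — w2Rw1 but no w with w1R²w and w2R²w.
Valid on: F1, F2, F3.

F1, F2, F3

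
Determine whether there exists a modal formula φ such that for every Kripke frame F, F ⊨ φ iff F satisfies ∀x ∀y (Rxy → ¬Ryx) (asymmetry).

Any modally definable frame class is closed under surjective bounded morphisms.
The 3-cycle (worlds a,b,c with a→b→c→a) is asymmetric. Mapping every world to a single reflexive point • is a surjective bounded morphism, and the reflexive point is not asymmetric (R•• but asymmetry requires ¬R••).
So the class is not modally definable.

No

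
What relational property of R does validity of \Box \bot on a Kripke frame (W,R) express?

□⊥ is valid iff no world has any successor (otherwise □⊥ fails at any world with one).

Emptiness of R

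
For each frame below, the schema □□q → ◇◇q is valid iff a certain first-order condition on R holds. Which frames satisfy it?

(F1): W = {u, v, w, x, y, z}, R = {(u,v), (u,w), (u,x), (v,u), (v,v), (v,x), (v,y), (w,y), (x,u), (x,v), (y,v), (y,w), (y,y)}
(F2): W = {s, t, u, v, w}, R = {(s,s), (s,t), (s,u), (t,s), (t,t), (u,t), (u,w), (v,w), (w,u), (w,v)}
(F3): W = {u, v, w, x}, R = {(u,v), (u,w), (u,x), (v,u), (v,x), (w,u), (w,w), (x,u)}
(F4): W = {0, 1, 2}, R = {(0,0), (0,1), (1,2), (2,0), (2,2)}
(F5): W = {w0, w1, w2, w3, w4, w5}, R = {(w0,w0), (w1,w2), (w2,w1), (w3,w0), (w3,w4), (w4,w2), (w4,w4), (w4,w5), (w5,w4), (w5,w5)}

(F2), (F3), (F4), (F5)

This is the axiom for a generalized confluence (Geach) condition; its first-order frame correspondent is ∀x ∃w (xR²w ∧ xR²w).
(F1): fails — at z but no t with zR²t and zR²t.
(F2): holds.
(F3): holds.
(F4): holds.
(F5): holds.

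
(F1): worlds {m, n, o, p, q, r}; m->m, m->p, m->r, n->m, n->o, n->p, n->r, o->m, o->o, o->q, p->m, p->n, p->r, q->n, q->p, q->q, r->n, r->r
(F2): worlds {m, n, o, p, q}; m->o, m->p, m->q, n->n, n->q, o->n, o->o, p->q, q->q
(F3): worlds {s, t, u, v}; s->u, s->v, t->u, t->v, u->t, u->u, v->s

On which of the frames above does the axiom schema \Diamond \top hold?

This is the axiom for seriality; its first-order frame correspondent is \forall x \exists y Rxy.
(F1): satisfies the condition.
(F2): satisfies the condition.
(F3): satisfies the condition.

(F1), (F2), (F3)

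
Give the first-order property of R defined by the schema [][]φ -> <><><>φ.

This is a Sahlqvist (Geach-type) schema ◇^0□^2φ → □^0◇^3φ.
First-order correspondent: forall x exists w (x R^2 w & x R^3 w).

forall x exists w (x R^2 w & x R^3 w)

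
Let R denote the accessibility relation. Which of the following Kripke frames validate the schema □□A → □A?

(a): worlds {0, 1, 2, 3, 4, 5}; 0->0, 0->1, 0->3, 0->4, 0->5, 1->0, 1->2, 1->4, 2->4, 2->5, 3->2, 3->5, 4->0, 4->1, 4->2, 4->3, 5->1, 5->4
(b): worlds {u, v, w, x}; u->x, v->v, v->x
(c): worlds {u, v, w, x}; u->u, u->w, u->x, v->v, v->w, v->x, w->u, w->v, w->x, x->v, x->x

This is the axiom for density; its first-order frame correspondent is ∀x ∀y (Rxy → ∃z (Rxz ∧ Rzy)).
(a): fails — R32 but no z with R3z and Rz2.
(b): fails — Rux but no z with Ruz and Rzx.
(c): condition met.
Valid on: (c).

(c)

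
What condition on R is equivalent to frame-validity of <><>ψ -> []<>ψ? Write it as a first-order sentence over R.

This is a Sahlqvist (Geach-type) schema ◇^2□^0ψ → □^1◇^1ψ.
First-order correspondent: forall x forall y forall z ((x R^2 y & xRz) -> exists w (y = w & zRw)).

forall x forall y forall z ((x R^2 y & xRz) -> exists w (y = w & zRw))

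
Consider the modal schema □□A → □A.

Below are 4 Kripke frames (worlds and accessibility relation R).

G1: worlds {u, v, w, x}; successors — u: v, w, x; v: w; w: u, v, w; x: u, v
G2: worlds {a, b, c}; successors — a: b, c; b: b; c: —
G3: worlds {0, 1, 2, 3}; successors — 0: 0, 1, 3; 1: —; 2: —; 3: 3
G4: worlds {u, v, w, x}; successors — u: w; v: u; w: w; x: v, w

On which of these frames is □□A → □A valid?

Frame correspondent (Sahlqvist): ∀x ∀y (Rxy → ∃z (Rxz ∧ Rzy)) — i.e. density.
G1: fails — Rxu but no z with Rxz and Rzu.
G2: fails — Rac but no z with Raz and Rzc.
G3: ✓.
G4: fails — Rvu but no z with Rvz and Rzu.

G3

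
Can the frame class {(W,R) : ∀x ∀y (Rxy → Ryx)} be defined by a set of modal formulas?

Definable; q → □◇q defines it

Yes: it is symmetry, defined by the B schema q → □◇q.
Suppose q→□◇q is valid. Take Rxy and set V(q)={x}. Then q at x, so □◇q at x, so ◇q at y, so some z with Ryz has q; z=x, i.e. Ryx.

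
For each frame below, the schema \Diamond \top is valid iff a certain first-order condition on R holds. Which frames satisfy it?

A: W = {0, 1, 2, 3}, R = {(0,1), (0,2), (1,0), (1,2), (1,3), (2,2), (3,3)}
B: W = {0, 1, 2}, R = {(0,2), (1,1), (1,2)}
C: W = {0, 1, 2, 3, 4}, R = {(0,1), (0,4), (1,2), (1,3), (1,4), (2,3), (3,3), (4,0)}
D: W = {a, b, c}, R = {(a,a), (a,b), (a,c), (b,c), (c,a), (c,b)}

A, C, D

This is the axiom for seriality; its first-order frame correspondent is \forall x \exists y Rxy.
A: satisfies the condition.
B: fails — world 2 has no successor.
C: satisfies the condition.
D: satisfies the condition.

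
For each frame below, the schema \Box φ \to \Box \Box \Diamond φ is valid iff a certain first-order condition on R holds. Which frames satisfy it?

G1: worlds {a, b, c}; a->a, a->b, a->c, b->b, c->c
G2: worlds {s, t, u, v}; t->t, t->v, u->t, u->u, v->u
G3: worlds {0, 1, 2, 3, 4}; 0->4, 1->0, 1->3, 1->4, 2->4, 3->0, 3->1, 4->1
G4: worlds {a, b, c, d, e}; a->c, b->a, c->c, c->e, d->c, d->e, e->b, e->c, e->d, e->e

The schema corresponds to a generalized confluence (Geach) condition: \forall x \forall z (x R^2 z \to \exists w (xRw \wedge zRw)).
G1: ✓.
G2: fails — tR²v but no w with tRw and vRw.
G3: fails — 1R²4 but no w with 1Rw and 4Rw.
G4: fails — bR²c but no w with bRw and cRw.
Valid on: G1.

G1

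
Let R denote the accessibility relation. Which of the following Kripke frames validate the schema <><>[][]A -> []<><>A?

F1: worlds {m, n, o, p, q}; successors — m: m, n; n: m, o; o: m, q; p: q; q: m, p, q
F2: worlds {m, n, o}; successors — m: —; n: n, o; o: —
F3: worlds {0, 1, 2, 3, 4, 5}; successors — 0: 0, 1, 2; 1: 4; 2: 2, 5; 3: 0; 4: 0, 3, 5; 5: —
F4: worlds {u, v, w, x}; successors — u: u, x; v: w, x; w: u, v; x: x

The schema corresponds to a generalized confluence (Geach) condition: forall x forall y forall z ((x R^2 y & xRz) -> exists w (y R^2 w & z R^2 w)).
F1: ✓.
F2: fails — nR²n, nRo but no w with nR²w and oR²w.
F3: fails — 0R²5, 0R0 but no w with 5R²w and 0R²w.
F4: ✓.
Valid on: F1, F4.

F1, F4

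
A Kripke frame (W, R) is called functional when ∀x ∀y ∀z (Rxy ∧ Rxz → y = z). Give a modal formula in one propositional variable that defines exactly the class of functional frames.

◇r → □r

The condition is partial functionality. The CD schema ◇r → □r defines it.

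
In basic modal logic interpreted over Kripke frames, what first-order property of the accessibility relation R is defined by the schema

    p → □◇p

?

symmetry

This is the B axiom.
It corresponds to symmetry: ∀x ∀y (Rxy → Ryx).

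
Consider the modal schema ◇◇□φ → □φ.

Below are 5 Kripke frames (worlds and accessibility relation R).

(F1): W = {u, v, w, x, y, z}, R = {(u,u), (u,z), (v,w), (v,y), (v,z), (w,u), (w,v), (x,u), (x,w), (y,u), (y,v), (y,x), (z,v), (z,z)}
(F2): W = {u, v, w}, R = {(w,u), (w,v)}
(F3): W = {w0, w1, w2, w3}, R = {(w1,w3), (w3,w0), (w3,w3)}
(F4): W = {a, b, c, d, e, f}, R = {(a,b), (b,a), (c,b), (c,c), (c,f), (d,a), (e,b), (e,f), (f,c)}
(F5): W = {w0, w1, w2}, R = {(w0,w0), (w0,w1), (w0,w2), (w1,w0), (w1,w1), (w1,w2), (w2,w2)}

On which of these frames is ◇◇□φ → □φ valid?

(F2)

Frame correspondent (Sahlqvist): ∀x ∀y ∀z ((xR²y ∧ xRz) → ∃w (yRw ∧ z = w)) — i.e. a generalized confluence (Geach) condition.
(F1): fails — uR²v, uRu but no t with vRt and u=t.
(F2): ✓.
(F3): fails — w1R²w0, w1Rw3 but no w with w0Rw and w3=w.
(F4): fails — cR²a, cRc but no w with aRw and c=w.
(F5): fails — w0R²w2, w0Rw0 but no w with w2Rw and w0=w.
Valid on: (F2).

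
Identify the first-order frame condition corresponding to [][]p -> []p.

Suppose □□p→□p is valid. Take Rxy and set V(p)={w : xR²w}. Then □□p at x, so □p at x, so p at y, i.e. ∃z(Rxz∧Rzy).
The converse is a direct semantic check.
Frame condition: forall x forall y (Rxy -> exists z (Rxz & Rzy)).

Density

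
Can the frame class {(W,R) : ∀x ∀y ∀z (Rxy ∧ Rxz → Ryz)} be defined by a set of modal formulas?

Yes — defined by ◇q → □◇q

Yes: it is the Euclidean property, defined by the 5 schema ◇q → □◇q.
Suppose ◇q→□◇q is valid. Take Rxy, Rxz and set V(q)={y}. Then ◇q at x, so □◇q at x, so ◇q at z, so some w with Rzw has q; w=y, i.e. Rzy. By symmetry of the argument, Ryz.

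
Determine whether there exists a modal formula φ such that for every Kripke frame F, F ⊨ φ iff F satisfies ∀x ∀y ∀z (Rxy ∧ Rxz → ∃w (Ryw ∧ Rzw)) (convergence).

Yes: it is convergence, defined by the .2 schema ◇□r → □◇r.
Suppose ◇□r→□◇r is valid. Take Rxy, Rxz and set V(r)={w : Ryw}. Then □r at y so ◇□r at x, so □◇r at x, so ◇r at z, giving w with Rzw and Ryw.

Yes — defined by ◇□r → □◇r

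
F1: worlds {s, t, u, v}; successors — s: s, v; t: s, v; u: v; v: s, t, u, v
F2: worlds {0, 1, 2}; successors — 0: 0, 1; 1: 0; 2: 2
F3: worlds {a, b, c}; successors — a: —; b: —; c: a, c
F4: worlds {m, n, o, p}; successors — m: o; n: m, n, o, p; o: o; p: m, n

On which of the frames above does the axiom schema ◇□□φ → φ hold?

The schema corresponds to a generalized confluence (Geach) condition: ∀x ∀y (xRy → ∃w (yR²w ∧ x = w)).
F1: ✓.
F2: ✓.
F3: fails — cRa but no w with aR²w and c=w.
F4: fails — mRo but no w with oR²w and m=w.
Valid on: F1, F2.

F1, F2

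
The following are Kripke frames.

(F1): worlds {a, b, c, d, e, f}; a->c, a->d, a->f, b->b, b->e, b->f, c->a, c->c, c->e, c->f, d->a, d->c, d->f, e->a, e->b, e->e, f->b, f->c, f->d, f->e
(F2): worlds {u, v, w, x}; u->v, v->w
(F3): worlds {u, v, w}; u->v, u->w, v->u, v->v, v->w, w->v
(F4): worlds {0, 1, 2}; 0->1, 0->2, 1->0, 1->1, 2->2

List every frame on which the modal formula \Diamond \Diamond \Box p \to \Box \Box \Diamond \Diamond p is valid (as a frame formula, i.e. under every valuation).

Frame correspondent (Sahlqvist): \forall x \forall y \forall z ((x R^2 y \wedge x R^2 z) \to \exists w (yRw \wedge z R^2 w)) — i.e. a generalized confluence (Geach) condition.
(F1): condition met.
(F2): fails — uR²w, uR²w but no t with wRt and wR²t.
(F3): condition met.
(F4): fails — 0R²1, 0R²2 but no w with 1Rw and 2R²w.
Valid on: (F1), (F3).

(F1), (F3)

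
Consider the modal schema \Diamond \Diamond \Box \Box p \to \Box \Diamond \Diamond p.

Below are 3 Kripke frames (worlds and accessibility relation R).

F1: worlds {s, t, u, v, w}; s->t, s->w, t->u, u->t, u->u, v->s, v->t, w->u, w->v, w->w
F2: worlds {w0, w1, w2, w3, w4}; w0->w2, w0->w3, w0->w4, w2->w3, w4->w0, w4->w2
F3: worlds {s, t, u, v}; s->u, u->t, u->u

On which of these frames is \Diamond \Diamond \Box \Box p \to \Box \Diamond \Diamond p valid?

Frame correspondent (Sahlqvist): \forall x \forall y \forall z ((x R^2 y \wedge xRz) \to \exists w (y R^2 w \wedge z R^2 w)) — i.e. a generalized confluence (Geach) condition.
F1: holds.
F2: fails — w0R²w0, w0Rw2 but no w with w0R²w and w2R²w.
F3: fails — sR²t, sRu but no w with tR²w and uR²w.

F1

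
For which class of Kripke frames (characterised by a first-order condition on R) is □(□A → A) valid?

Shift-reflexivity

Suppose □(□A→A) is valid. Take Rxy and set V(A)={w : Ryw}. Then at y, □A holds; since □(□A→A) at x, □A→A at y, so A at y, i.e. Ryy.
Conversely, any frame satisfying ∀x ∀y (Rxy → Ryy) validates the schema.
So the correspondent is shift-reflexivity.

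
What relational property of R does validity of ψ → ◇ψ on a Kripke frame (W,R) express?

reflexivity: ∀x Rxx

This is a form of the T axiom.
Its frame correspondent is reflexivity — ∀x Rxx.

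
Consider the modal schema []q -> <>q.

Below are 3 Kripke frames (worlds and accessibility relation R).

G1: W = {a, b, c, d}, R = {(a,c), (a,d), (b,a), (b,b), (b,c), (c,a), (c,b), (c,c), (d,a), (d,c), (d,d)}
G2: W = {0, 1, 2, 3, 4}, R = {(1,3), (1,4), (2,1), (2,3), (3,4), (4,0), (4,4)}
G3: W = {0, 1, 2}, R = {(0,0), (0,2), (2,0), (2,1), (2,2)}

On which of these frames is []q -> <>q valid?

G1

The schema corresponds to seriality: forall x exists y Rxy.
G1: holds.
G2: fails — world 0 has no successor.
G3: fails — world 1 has no successor.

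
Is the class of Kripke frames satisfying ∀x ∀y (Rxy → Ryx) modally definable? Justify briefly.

The condition is symmetry. A defining modal formula is r → □◇r.
Suppose r→□◇r is valid. Take Rxy and set V(r)={x}. Then r at x, so □◇r at x, so ◇r at y, so some z with Ryz has r; z=x, i.e. Ryx.

Yes — defined by r → □◇r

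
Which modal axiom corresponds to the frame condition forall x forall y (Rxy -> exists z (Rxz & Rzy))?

□□r → □r

The condition is density. The C4 schema □□r → □r defines it.
Suppose □□r→□r is valid. Take Rxy and set V(r)={w : xR²w}. Then □□r at x, so □r at x, so r at y, i.e. ∃z(Rxz∧Rzy).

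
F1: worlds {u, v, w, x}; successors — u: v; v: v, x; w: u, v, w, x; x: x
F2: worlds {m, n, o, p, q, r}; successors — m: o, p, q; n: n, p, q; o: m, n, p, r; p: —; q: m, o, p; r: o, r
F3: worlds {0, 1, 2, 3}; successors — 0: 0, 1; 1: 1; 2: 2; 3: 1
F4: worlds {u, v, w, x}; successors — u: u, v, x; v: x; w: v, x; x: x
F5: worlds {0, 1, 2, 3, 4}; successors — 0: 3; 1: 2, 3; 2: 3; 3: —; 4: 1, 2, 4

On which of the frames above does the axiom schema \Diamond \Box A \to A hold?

none

This is the axiom for symmetry; its first-order frame correspondent is \forall x \forall y (Rxy \to Ryx).
F1: fails — Ruv but not Rvu.
F2: fails — Ron but not Rno.
F3: fails — R31 but not R13.
F4: fails — Ruv but not Rvu.
F5: fails — R12 but not R21.
Valid on no frame.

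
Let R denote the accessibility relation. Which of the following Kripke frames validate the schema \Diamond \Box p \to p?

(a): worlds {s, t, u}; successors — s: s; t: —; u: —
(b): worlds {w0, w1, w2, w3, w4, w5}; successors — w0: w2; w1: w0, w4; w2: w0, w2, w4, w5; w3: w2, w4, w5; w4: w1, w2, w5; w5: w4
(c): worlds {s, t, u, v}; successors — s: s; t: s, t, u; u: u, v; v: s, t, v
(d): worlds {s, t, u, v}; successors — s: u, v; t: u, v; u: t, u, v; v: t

(a)

Frame correspondent (Sahlqvist): \forall x \forall y (Rxy \to Ryx) — i.e. symmetry.
(a): ✓.
(b): fails — Rw1w0 but not Rw0w1.
(c): fails — Ruv but not Rvu.
(d): fails — Ruv but not Rvu.
Valid on: (a).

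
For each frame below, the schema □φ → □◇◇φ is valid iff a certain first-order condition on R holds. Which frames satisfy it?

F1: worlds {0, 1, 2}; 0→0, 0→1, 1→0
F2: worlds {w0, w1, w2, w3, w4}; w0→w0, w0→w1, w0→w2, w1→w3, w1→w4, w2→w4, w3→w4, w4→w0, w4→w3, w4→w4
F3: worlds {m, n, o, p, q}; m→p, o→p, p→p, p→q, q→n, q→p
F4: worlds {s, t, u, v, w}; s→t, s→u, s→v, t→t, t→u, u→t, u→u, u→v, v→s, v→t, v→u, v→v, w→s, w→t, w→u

F1, F2, F4

The schema corresponds to a generalized confluence (Geach) condition: ∀x ∀z (xRz → ∃w (xRw ∧ zR²w)).
F1: condition met.
F2: condition met.
F3: fails — qRn but no w with qRw and nR²w.
F4: condition met.
Valid on: F1, F2, F4.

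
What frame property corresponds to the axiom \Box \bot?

□⊥ is valid iff no world has any successor (otherwise □⊥ fails at any world with one).

emptiness of R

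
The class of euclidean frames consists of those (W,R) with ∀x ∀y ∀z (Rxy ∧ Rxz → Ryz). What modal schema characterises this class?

◇q → □◇q

This is the Euclidean property; the standard corresponding axiom is 5: ◇q → □◇q.
Suppose ◇q→□◇q is valid. Take Rxy, Rxz and set V(q)={y}. Then ◇q at x, so □◇q at x, so ◇q at z, so some w with Rzw has q; w=y, i.e. Rzy. By symmetry of the argument, Ryz.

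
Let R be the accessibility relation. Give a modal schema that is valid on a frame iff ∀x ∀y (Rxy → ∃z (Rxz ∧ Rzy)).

□□q → □q

The condition is density. The C4 schema □□q → □q defines it.
Suppose □□q→□q is valid. Take Rxy and set V(q)={w : xR²w}. Then □□q at x, so □q at x, so q at y, i.e. ∃z(Rxz∧Rzy).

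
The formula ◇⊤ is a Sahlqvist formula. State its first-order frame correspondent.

seriality: ∀x ∃y Rxy

◇⊤ holds at w iff w has a successor, so frame-validity of ◇⊤ is exactly seriality. Equivalently via □ψ → ◇ψ:
Suppose □ψ→◇ψ is valid. At any x set V(ψ)=W. Then □ψ at x, so ◇ψ at x, so x has a successor.
The converse is a direct semantic check.
So the correspondent is seriality.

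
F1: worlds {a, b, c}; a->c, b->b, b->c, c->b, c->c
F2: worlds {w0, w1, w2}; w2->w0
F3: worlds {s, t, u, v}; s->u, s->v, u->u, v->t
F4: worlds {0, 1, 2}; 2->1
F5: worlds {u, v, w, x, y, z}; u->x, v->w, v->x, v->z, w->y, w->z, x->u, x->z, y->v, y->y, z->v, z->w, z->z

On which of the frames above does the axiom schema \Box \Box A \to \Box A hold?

The schema corresponds to density: \forall x \forall y (Rxy \to \exists z (Rxz \wedge Rzy)).
F1: holds.
F2: fails — Rw2w0 but no z with Rw2z and Rzw0.
F3: fails — Rvt but no z with Rvz and Rzt.
F4: fails — R21 but no z with R2z and Rz1.
F5: fails — Rvx but no t with Rvt and Rtx.

F1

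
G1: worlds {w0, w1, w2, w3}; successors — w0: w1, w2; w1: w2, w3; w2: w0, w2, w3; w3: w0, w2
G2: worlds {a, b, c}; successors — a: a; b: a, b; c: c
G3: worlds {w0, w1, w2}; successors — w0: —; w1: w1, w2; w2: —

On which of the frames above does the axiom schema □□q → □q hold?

G2, G3

The schema corresponds to density: ∀x ∀y (Rxy → ∃z (Rxz ∧ Rzy)).
G1: fails — Rw0w1 but no z with Rw0z and Rzw1.
G2: ✓.
G3: ✓.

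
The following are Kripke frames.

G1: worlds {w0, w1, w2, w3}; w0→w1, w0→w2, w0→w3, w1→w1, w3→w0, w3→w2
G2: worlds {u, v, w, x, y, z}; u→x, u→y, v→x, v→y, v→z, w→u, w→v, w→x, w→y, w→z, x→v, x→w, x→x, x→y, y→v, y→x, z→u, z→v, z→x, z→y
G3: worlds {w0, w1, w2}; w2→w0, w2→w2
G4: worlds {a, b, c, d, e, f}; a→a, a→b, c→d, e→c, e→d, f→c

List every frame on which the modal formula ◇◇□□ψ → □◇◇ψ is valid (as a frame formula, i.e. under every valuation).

G2

This is the axiom for a generalized confluence (Geach) condition; its first-order frame correspondent is ∀x ∀y ∀z ((xR²y ∧ xRz) → ∃w (yR²w ∧ zR²w)).
G1: fails — w0R²w0, w0Rw2 but no w with w0R²w and w2R²w.
G2: holds.
G3: fails — w2R²w0, w2Rw0 but no w with w0R²w and w0R²w.
G4: fails — aR²a, aRb but no w with aR²w and bR²w.
Valid on: G2.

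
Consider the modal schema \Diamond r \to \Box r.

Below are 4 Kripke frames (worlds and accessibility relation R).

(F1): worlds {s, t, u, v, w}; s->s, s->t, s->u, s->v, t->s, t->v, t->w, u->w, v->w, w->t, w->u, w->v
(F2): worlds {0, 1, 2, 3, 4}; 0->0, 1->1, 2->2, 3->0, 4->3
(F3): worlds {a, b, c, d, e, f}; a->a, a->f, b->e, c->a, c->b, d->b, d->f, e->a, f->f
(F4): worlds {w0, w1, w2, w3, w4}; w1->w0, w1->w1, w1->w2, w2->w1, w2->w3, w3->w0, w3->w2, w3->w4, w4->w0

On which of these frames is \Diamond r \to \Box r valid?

(F2)

Frame correspondent (Sahlqvist): \forall x \forall y \forall z (Rxy \wedge Rxz \to y = z) — i.e. partial functionality.
(F1): fails — s sees both s and t.
(F2): holds.
(F3): fails — a sees both a and f.
(F4): fails — w1 sees both w0 and w1.
Valid on: (F2).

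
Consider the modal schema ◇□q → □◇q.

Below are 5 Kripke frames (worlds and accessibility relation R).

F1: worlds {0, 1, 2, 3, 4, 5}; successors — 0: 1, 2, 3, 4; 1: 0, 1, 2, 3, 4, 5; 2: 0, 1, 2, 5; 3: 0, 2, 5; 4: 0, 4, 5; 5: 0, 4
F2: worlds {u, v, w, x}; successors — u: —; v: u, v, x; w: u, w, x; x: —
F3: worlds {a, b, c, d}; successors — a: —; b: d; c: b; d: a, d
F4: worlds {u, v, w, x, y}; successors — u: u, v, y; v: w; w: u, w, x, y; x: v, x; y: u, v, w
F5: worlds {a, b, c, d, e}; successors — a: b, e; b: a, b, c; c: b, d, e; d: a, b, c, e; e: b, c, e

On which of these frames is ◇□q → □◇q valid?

F1, F5

This is the axiom for convergence; its first-order frame correspondent is ∀x ∀y ∀z (Rxy ∧ Rxz → ∃w (Ryw ∧ Rzw)).
F1: condition met.
F2: fails — Rvv and Rvu but v and u have no common successor.
F3: fails — Rdd and Rda but d and a have no common successor.
F4: fails — Ruv and Ruu but v and u have no common successor.
F5: condition met.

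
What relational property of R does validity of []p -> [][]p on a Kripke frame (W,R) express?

Suppose □p→□□p is valid. Take Rxy, Ryz and set V(p)={w : Rxw}. Then □p at x, so □□p at x, so □p at y, so p at z, i.e. Rxz.
Conversely, on a frame with transitivity the schema holds at every world under every valuation.
So the correspondent is transitivity.

transitivity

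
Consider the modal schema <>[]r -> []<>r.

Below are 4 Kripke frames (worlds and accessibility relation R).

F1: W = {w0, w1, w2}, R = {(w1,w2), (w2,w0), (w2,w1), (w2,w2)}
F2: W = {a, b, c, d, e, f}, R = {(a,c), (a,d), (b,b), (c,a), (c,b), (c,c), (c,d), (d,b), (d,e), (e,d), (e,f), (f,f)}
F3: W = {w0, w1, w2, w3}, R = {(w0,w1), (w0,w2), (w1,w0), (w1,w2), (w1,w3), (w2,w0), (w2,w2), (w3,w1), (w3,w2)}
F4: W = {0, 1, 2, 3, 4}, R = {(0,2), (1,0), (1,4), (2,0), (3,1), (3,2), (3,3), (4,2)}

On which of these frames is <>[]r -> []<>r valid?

F3

The schema corresponds to convergence: forall x forall y forall z (Rxy & Rxz -> exists w (Ryw & Rzw)).
F1: fails — Rw2w2 and Rw2w0 but w2 and w0 have no common successor.
F2: fails — Rcd and Rca but d and a have no common successor.
F3: ✓.
F4: fails — R32 and R33 but 2 and 3 have no common successor.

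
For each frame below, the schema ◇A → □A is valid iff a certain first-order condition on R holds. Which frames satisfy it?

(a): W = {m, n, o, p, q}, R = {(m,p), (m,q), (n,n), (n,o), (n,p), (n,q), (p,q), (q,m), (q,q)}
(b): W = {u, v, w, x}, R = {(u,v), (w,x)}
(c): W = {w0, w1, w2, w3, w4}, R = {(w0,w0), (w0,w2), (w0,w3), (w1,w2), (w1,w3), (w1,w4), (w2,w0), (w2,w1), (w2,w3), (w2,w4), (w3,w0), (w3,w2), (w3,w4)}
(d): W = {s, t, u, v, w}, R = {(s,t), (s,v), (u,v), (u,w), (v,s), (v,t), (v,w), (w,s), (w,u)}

(b)

This is the axiom for partial functionality; its first-order frame correspondent is ∀x ∀y ∀z (Rxy ∧ Rxz → y = z).
(a): fails — m sees both p and q.
(b): satisfies the condition.
(c): fails — w0 sees both w0 and w2.
(d): fails — s sees both t and v.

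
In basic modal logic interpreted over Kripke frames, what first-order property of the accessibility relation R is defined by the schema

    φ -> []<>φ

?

Suppose φ→□◇φ is valid. Take Rxy and set V(φ)={x}. Then φ at x, so □◇φ at x, so ◇φ at y, so some z with Ryz has φ; z=x, i.e. Ryx.
Conversely, any frame satisfying forall x forall y (Rxy -> Ryx) validates the schema.
Frame condition: forall x forall y (Rxy -> Ryx).

Symmetry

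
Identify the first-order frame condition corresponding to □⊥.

emptiness of R: ∀x ∀y ¬Rxy

This is the Ver axiom.
It corresponds to emptiness of R: ∀x ∀y ¬Rxy.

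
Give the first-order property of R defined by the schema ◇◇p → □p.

∀x ∀y ∀z ((xR²y ∧ xRz) → ∃w (y = w ∧ z = w))

This is a Sahlqvist (Geach-type) schema ◇^2□^0p → □^1◇^0p.
Minimal-valuation argument: fix x; take any y with xR^2y and any z with xR^1z. Set V(p) to the set of worlds R-reachable from y in exactly 0 steps. Then □^0p holds at y, so the antecedent holds at x; validity forces ◇^0p at z, giving a w with zR^0w and yR^0w.
First-order correspondent: ∀x ∀y ∀z ((xR²y ∧ xRz) → ∃w (y = w ∧ z = w)).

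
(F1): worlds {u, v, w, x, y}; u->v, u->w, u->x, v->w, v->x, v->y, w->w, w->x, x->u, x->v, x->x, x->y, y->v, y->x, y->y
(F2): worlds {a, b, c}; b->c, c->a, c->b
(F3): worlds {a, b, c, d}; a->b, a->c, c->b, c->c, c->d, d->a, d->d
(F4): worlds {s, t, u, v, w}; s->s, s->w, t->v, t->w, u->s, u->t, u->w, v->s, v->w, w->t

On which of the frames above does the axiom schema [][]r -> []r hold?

Frame correspondent (Sahlqvist): forall x forall y (Rxy -> exists z (Rxz & Rzy)) — i.e. density.
(F1): satisfies the condition.
(F2): fails — Rca but no z with Rcz and Rza.
(F3): satisfies the condition.
(F4): fails — Rwt but no z with Rwz and Rzt.
Valid on: (F1), (F3).

(F1), (F3)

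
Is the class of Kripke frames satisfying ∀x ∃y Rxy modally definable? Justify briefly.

This is a Sahlqvist condition; the D axiom □r → ◇r defines it.
Suppose □r→◇r is valid. At any x set V(r)=W. Then □r at x, so ◇r at x, so x has a successor.

Definable; □r → ◇r defines it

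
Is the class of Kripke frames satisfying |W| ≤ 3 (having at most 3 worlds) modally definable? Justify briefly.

Modal frame validity is preserved under disjoint unions.
Any modal formula valid on each of 4 disjoint one-world frames is valid on their disjoint union (validity is preserved under disjoint unions). Each one-world frame has |W|=1≤3, but the union has |W|=4.
Hence having at most 3 worlds is not modally definable.

Not definable by any modal formula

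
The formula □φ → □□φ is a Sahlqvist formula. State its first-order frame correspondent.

Transitivity

Suppose □φ→□□φ is valid. Take Rxy, Ryz and set V(φ)={w : Rxw}. Then □φ at x, so □□φ at x, so □φ at y, so φ at z, i.e. Rxz.
Conversely, any frame satisfying ∀x ∀y ∀z (Rxy ∧ Ryz → Rxz) validates the schema.
Frame condition: ∀x ∀y ∀z (Rxy ∧ Ryz → Rxz).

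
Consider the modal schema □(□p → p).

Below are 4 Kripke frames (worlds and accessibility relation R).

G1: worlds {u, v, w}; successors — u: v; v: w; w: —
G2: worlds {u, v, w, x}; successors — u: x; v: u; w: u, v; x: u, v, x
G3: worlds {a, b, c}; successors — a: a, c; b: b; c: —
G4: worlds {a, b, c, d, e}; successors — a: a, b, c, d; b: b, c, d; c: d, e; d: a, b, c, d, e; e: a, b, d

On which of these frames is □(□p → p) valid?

none

This is the axiom for shift-reflexivity; its first-order frame correspondent is ∀x ∀y (Rxy → Ryy).
G1: fails — Ruv but not Rvv.
G2: fails — Rwu but not Ruu.
G3: fails — Rac but not Rcc.
G4: fails — Rbc but not Rcc.
Valid on no frame.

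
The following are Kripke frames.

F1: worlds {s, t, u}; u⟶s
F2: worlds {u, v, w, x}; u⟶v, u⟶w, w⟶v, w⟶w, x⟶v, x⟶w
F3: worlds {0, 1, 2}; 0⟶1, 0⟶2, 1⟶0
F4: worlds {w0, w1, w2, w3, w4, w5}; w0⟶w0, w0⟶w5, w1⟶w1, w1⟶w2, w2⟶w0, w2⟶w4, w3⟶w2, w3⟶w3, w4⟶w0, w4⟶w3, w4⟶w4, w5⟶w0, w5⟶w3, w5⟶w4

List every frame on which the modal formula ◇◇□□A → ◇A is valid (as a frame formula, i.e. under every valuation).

Frame correspondent (Sahlqvist): ∀x ∀y (xR²y → ∃w (yR²w ∧ xRw)) — i.e. a generalized confluence (Geach) condition.
F1: satisfies the condition.
F2: fails — uR²v but no t with vR²t and uRt.
F3: fails — 0R²0 but no w with 0R²w and 0Rw.
F4: fails — w1R²w0 but no w with w0R²w and w1Rw.

F1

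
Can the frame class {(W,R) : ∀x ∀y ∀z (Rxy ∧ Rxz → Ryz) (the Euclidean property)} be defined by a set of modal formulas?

The condition is the Euclidean property. A defining modal formula is ◇p → □◇p.
Suppose ◇p→□◇p is valid. Take Rxy, Rxz and set V(p)={y}. Then ◇p at x, so □◇p at x, so ◇p at z, so some w with Rzw has p; w=y, i.e. Rzy. By symmetry of the argument, Ryz.

Yes, by ◇p → □◇p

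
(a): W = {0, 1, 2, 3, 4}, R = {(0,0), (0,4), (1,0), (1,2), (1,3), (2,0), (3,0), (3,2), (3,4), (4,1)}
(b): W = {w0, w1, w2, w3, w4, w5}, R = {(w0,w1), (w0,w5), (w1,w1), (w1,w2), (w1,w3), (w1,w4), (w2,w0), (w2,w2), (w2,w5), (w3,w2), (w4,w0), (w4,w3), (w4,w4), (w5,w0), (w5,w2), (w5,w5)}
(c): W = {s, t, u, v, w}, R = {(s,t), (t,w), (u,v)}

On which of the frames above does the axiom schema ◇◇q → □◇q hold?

(c)

This is the axiom for a generalized confluence (Geach) condition; its first-order frame correspondent is ∀x ∀y ∀z ((xR²y ∧ xRz) → ∃w (y = w ∧ zRw)).
(a): fails — 0R²0, 0R4 but no w with 0=w and 4Rw.
(b): fails — w0R²w0, w0Rw1 but no w with w0=w and w1Rw.
(c): condition met.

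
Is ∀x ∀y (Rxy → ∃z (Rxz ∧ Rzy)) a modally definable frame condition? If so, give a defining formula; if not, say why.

Yes: it is density, defined by the C4 schema □□p → □p.
Suppose □□p→□p is valid. Take Rxy and set V(p)={w : xR²w}. Then □□p at x, so □p at x, so p at y, i.e. ∃z(Rxz∧Rzy).

Definable; □□p → □p defines it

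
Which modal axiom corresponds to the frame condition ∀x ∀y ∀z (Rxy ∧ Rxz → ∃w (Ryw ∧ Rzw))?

The condition is convergence. The .2 schema ◇□r → □◇r defines it.

◇□r → □◇r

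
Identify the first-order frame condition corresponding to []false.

Emptiness of R

□⊥ is valid iff no world has any successor (otherwise □⊥ fails at any world with one).
Conversely, any frame satisfying forall x forall y ~Rxy validates the schema.
Frame condition: forall x forall y ~Rxy.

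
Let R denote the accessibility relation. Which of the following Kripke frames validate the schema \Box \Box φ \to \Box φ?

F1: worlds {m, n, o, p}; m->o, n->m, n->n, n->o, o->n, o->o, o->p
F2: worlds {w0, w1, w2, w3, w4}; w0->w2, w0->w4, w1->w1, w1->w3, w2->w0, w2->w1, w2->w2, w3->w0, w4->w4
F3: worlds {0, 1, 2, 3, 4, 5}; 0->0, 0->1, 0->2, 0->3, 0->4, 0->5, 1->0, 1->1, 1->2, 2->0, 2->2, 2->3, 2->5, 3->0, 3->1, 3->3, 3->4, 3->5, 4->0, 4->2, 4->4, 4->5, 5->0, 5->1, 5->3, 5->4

F1, F3

Frame correspondent (Sahlqvist): \forall x \forall y (Rxy \to \exists z (Rxz \wedge Rzy)) — i.e. density.
F1: satisfies the condition.
F2: fails — Rw3w0 but no z with Rw3z and Rzw0.
F3: satisfies the condition.
Valid on: F1, F3.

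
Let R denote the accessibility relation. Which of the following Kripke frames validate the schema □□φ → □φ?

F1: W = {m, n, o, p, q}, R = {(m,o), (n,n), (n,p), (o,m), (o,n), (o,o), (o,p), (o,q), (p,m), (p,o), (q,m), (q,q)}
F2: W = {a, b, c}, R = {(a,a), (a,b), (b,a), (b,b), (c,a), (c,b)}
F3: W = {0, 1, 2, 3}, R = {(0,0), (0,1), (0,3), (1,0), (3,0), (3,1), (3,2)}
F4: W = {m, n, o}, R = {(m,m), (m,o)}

F1, F2, F4

This is the axiom for density; its first-order frame correspondent is ∀x ∀y (Rxy → ∃z (Rxz ∧ Rzy)).
F1: condition met.
F2: condition met.
F3: fails — R32 but no z with R3z and Rz2.
F4: condition met.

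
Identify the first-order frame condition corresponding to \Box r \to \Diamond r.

seriality: \forall x \exists y Rxy

Suppose □r→◇r is valid. At any x set V(r)=W. Then □r at x, so ◇r at x, so x has a successor.
Conversely, on a frame with seriality the schema holds at every world under every valuation.
So the correspondent is seriality.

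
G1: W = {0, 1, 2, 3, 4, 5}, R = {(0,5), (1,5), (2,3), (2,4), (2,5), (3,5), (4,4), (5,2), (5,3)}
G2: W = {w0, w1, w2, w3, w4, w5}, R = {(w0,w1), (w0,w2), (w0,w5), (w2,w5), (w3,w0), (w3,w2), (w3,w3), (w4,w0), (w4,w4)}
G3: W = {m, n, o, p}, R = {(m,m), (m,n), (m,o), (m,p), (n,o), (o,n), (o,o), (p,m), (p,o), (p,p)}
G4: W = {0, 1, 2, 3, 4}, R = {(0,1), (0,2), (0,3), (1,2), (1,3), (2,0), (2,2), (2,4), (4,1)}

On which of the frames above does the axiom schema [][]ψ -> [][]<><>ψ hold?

G1, G3

Frame correspondent (Sahlqvist): forall x forall z (x R^2 z -> exists w (x R^2 w & z R^2 w)) — i.e. a generalized confluence (Geach) condition.
G1: satisfies the condition.
G2: fails — w0R²w5 but no w with w0R²w and w5R²w.
G3: satisfies the condition.
G4: fails — 0R²3 but no w with 0R²w and 3R²w.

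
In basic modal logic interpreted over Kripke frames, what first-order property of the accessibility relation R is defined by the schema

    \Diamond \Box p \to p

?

symmetry

This is frame-equivalent to p → □◇p (substitute ¬p for p and contrapose).
Suppose p→□◇p is valid. Take Rxy and set V(p)={x}. Then p at x, so □◇p at x, so ◇p at y, so some z with Ryz has p; z=x, i.e. Ryx.
Conversely, any frame satisfying \forall x \forall y (Rxy \to Ryx) validates the schema.
Frame condition: \forall x \forall y (Rxy \to Ryx).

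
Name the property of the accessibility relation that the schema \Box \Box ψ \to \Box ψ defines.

This is the C4 axiom.
It corresponds to density: \forall x \forall y (Rxy \to \exists z (Rxz \wedge Rzy)).

density: \forall x \forall y (Rxy \to \exists z (Rxz \wedge Rzy))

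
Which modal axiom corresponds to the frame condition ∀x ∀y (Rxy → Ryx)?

This is symmetry; the standard corresponding axiom is B: s → □◇s.
Suppose s→□◇s is valid. Take Rxy and set V(s)={x}. Then s at x, so □◇s at x, so ◇s at y, so some z with Ryz has s; z=x, i.e. Ryx.

s → □◇s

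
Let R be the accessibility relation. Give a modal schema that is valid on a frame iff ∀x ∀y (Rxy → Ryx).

This is symmetry; the standard corresponding axiom is B: s → □◇s.
Suppose s→□◇s is valid. Take Rxy and set V(s)={x}. Then s at x, so □◇s at x, so ◇s at y, so some z with Ryz has s; z=x, i.e. Ryx.

s → □◇s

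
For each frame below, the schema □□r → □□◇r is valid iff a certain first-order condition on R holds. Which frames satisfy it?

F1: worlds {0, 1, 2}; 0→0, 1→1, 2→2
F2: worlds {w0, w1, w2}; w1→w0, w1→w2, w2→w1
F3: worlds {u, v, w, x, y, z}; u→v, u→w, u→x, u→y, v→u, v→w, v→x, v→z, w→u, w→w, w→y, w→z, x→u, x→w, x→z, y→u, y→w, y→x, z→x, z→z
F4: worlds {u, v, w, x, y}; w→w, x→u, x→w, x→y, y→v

F1, F3

Frame correspondent (Sahlqvist): ∀x ∀z (xR²z → ∃w (xR²w ∧ zRw)) — i.e. a generalized confluence (Geach) condition.
F1: condition met.
F2: fails — w1R²w1 but no w with w1R²w and w1Rw.
F3: condition met.
F4: fails — xR²v but no t with xR²t and vRt.
Valid on: F1, F3.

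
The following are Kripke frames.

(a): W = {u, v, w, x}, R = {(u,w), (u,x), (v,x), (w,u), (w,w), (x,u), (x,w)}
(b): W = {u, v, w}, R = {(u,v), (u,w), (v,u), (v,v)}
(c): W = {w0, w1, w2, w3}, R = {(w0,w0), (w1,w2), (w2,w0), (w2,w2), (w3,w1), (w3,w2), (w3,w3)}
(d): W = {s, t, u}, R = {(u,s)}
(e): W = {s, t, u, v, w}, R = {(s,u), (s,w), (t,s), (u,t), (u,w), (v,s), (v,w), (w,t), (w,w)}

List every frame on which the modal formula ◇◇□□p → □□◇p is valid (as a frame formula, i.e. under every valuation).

Frame correspondent (Sahlqvist): ∀x ∀y ∀z ((xR²y ∧ xR²z) → ∃w (yR²w ∧ zRw)) — i.e. a generalized confluence (Geach) condition.
(a): ✓.
(b): fails — vR²u, vR²w but no t with uR²t and wRt.
(c): fails — w3R²w0, w3R²w1 but no w with w0R²w and w1Rw.
(d): ✓.
(e): fails — sR²t, sR²t but no w* with tR²w* and tRw*.

(a), (d)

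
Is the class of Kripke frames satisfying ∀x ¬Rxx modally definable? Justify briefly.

Any modally definable frame class is closed under surjective bounded morphisms.
The 4-cycle (worlds a,b,c,d with a→b→c→d→a) is irreflexive, and the map sending every world to a single reflexive point • is a surjective bounded morphism (forth: every edge maps to (•,•); back: every world has a successor). So any modal formula valid on the 4-cycle is also valid on the reflexive point, which is not irreflexive.
Hence irreflexivity is not modally definable.

Not modally definable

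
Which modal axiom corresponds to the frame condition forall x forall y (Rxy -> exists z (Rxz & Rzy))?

A defining formula is □□q → □q (the C4 axiom).
Suppose □□q→□q is valid. Take Rxy and set V(q)={w : xR²w}. Then □□q at x, so □q at x, so q at y, i.e. ∃z(Rxz∧Rzy).

□□q → □q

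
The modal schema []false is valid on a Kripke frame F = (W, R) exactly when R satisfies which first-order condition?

□⊥ is valid iff no world has any successor (otherwise □⊥ fails at any world with one).

Emptiness of R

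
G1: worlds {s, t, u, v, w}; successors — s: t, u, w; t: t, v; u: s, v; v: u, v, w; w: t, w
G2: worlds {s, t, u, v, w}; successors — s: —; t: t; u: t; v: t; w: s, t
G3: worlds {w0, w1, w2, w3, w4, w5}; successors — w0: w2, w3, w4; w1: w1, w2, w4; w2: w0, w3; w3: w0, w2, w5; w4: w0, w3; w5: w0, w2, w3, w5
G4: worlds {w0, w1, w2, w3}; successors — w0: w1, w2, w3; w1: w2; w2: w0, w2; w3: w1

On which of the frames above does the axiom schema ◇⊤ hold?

G1, G3, G4

This is the axiom for seriality; its first-order frame correspondent is ∀x ∃y Rxy.
G1: holds.
G2: fails — world s has no successor.
G3: holds.
G4: holds.
Valid on: G1, G3, G4.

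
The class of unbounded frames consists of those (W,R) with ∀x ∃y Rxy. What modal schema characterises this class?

The condition is seriality. The D schema □ψ → ◇ψ defines it.
Suppose □ψ→◇ψ is valid. At any x set V(ψ)=W. Then □ψ at x, so ◇ψ at x, so x has a successor.

□ψ → ◇ψ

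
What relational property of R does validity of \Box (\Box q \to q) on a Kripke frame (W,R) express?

shift-reflexivity

This is the T□ axiom.
Its frame correspondent is shift-reflexivity — \forall x \forall y (Rxy \to Ryy).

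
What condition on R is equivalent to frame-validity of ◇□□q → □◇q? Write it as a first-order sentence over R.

This is a Sahlqvist (Geach-type) schema ◇^1□^2q → □^1◇^1q.
Minimal-valuation argument: fix x; take any y with xR^1y and any z with xR^1z. Set V(q) to the set of worlds R-reachable from y in exactly 2 steps. Then □^2q holds at y, so the antecedent holds at x; validity forces ◇^1q at z, giving a w with zR^1w and yR^2w.
First-order correspondent: ∀x ∀y ∀z ((xRy ∧ xRz) → ∃w (yR²w ∧ zRw)).

∀x ∀y ∀z ((xRy ∧ xRz) → ∃w (yR²w ∧ zRw))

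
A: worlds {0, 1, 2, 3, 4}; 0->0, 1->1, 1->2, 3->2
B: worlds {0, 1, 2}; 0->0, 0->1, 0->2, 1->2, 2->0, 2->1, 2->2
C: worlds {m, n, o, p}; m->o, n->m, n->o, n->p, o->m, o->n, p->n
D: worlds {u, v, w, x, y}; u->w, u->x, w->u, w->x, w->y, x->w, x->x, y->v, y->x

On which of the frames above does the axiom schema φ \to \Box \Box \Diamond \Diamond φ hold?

B

Frame correspondent (Sahlqvist): \forall x \forall z (x R^2 z \to \exists w (x = w \wedge z R^2 w)) — i.e. a generalized confluence (Geach) condition.
A: fails — 1R²2 but no w with 1=w and 2R²w.
B: condition met.
C: fails — nR²o but no w with n=w and oR²w.
D: fails — uR²w but no t with u=t and wR²t.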